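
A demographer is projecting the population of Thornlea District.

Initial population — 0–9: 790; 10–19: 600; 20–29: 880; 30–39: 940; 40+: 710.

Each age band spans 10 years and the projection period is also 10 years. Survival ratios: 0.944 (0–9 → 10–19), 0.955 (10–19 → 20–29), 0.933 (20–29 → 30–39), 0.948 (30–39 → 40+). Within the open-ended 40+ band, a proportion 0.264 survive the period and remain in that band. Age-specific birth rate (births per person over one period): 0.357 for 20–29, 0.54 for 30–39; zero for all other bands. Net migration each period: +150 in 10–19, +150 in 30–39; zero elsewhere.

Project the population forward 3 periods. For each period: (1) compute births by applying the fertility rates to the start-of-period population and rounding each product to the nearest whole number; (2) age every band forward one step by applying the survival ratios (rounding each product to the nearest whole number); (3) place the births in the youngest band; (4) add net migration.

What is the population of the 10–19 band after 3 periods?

Numbering the groups 1..5 from youngest to oldest:
Period 1.
Births: 880 * 0.357 = 314 ; 940 * 0.54 = 508 → 822
Group 2: 790 * 0.944 = 746
Group 3: 600 * 0.955 = 573
Group 4: 880 * 0.933 = 821
Group 5: 940 * 0.948 + 710 * 0.264 = 891 + 187 = 1078
Net migration: Group 2 + 150 → 896; Group 4 + 150 → 971
End of period: [822, 896, 573, 971, 1078]
Period 2.
Births: 573 * 0.357 = 205 ; 971 * 0.54 = 524 → 729
Group 2: 822 * 0.944 = 776
Group 3: 896 * 0.955 = 856
Group 4: 573 * 0.933 = 535
Group 5: 971 * 0.948 + 1078 * 0.264 = 921 + 285 = 1206
Net migration: Group 2 + 150 → 926; Group 4 + 150 → 685
End of period: [729, 926, 856, 685, 1206]
Period 3.
Births: 856 * 0.357 = 306 ; 685 * 0.54 = 370 → 676
Group 2: 729 * 0.944 = 688
Group 3: 926 * 0.955 = 884
Group 4: 856 * 0.933 = 799
Group 5: 685 * 0.948 + 1206 * 0.264 = 649 + 318 = 967
Net migration: Group 2 + 150 → 838; Group 4 + 150 → 949
End of period: [676, 838, 884, 949, 967]

838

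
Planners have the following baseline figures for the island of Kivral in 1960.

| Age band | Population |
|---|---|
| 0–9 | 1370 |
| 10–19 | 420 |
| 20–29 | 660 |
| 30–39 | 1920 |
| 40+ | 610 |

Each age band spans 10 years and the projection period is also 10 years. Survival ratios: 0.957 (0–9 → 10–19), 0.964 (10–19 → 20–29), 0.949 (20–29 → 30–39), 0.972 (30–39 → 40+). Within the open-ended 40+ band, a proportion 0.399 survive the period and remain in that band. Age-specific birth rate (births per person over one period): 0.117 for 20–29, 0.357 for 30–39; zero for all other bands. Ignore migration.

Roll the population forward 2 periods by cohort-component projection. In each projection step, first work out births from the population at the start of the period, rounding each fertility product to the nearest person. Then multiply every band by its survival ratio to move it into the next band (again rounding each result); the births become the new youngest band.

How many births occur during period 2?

270

Period 1:
Births: 660 × 0.117 = 77 ; 1920 × 0.357 = 685 ⇒ total 762
10–19: 1370 × 0.957 = 1311
20–29: 420 × 0.964 = 405
30–39: 660 × 0.949 = 626
40+: 1920 × 0.972 + 610 × 0.399 = 1866 + 243 = 2109
End of period: [762, 1311, 405, 626, 2109]
Period 2:
Births: 405 × 0.117 = 47 ; 626 × 0.357 = 223 ⇒ total 270
10–19: 762 × 0.957 = 729
20–29: 1311 × 0.964 = 1264
30–39: 405 × 0.949 = 384
40+: 626 × 0.972 + 2109 × 0.399 = 608 + 841 = 1449
End of period: [270, 729, 1264, 384, 1449]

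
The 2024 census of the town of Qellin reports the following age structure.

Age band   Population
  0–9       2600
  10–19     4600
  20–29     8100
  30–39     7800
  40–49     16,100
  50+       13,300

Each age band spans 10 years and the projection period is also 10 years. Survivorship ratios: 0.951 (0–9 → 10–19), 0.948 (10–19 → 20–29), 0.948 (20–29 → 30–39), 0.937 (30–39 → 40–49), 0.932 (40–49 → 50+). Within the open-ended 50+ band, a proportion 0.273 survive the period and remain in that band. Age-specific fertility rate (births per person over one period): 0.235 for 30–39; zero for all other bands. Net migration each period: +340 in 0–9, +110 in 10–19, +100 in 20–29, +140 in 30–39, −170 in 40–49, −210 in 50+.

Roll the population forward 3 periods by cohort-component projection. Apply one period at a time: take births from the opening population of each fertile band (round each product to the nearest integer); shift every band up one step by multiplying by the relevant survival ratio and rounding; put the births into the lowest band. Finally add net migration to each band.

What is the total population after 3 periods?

— Period 1 —
Births: 7800 × 0.235 = 1833
10–19: 2600 × 0.951 = 2473
20–29: 4600 × 0.948 = 4361
30–39: 8100 × 0.948 = 7679
40–49: 7800 × 0.937 = 7309
50+: 16100 × 0.932 + 13300 × 0.273 = 15005 + 3631 = 18636
Net migration: 0–9 + 340 → 2173; 10–19 + 110 → 2583; 20–29 + 100 → 4461; 30–39 + 140 → 7819; 40–49 − 170 → 7139; 50+ − 210 → 18426
→ [2173, 2583, 4461, 7819, 7139, 18426]
— Period 2 —
Births: 7819 × 0.235 = 1837
10–19: 2173 × 0.951 = 2067
20–29: 2583 × 0.948 = 2449
30–39: 4461 × 0.948 = 4229
40–49: 7819 × 0.937 = 7326
50+: 7139 × 0.932 + 18426 × 0.273 = 6654 + 5030 = 11684
Net migration: 0–9 + 340 → 2177; 10–19 + 110 → 2177; 20–29 + 100 → 2549; 30–39 + 140 → 4369; 40–49 − 170 → 7156; 50+ − 210 → 11474
→ [2177, 2177, 2549, 4369, 7156, 11474]
— Period 3 —
Births: 4369 × 0.235 = 1027
10–19: 2177 × 0.951 = 2070
20–29: 2177 × 0.948 = 2064
30–39: 2549 × 0.948 = 2416
40–49: 4369 × 0.937 = 4094
50+: 7156 × 0.932 + 11474 × 0.273 = 6669 + 3132 = 9801
Net migration: 0–9 + 340 → 1367; 10–19 + 110 → 2180; 20–29 + 100 → 2164; 30–39 + 140 → 2556; 40–49 − 170 → 3924; 50+ − 210 → 9591
→ [1367, 2180, 2164, 2556, 3924, 9591]
Total after period 3: 1367 + 2180 + 2164 + 2556 + 3924 + 9591 = 21782

21782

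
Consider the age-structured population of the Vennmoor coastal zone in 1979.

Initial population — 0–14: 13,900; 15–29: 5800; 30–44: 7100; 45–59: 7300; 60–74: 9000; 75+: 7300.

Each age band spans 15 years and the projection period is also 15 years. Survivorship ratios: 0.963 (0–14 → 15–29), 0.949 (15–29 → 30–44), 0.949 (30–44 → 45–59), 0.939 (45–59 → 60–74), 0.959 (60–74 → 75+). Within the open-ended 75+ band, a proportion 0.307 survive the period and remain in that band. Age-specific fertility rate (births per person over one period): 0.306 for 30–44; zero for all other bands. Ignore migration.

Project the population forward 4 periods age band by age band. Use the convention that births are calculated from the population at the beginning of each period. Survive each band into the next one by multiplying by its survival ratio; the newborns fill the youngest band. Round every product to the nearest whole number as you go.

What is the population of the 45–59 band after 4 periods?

1885

— Period 1 —
Births: 7100 × 0.306 = 2173
15–29: 13900 × 0.963 = 13386
30–44: 5800 × 0.949 = 5504
45–59: 7100 × 0.949 = 6738
60–74: 7300 × 0.939 = 6855
75+: 9000 × 0.959 + 7300 × 0.307 = 8631 + 2241 = 10872
→ [2173, 13386, 5504, 6738, 6855, 10872]
— Period 2 —
Births: 5504 × 0.306 = 1684
15–29: 2173 × 0.963 = 2093
30–44: 13386 × 0.949 = 12703
45–59: 5504 × 0.949 = 5223
60–74: 6738 × 0.939 = 6327
75+: 6855 × 0.959 + 10872 × 0.307 = 6574 + 3338 = 9912
→ [1684, 2093, 12703, 5223, 6327, 9912]
— Period 3 —
Births: 12703 × 0.306 = 3887
15–29: 1684 × 0.963 = 1622
30–44: 2093 × 0.949 = 1986
45–59: 12703 × 0.949 = 12055
60–74: 5223 × 0.939 = 4904
75+: 6327 × 0.959 + 9912 × 0.307 = 6068 + 3043 = 9111
→ [3887, 1622, 1986, 12055, 4904, 9111]
— Period 4 —
Births: 1986 × 0.306 = 608
15–29: 3887 × 0.963 = 3743
30–44: 1622 × 0.949 = 1539
45–59: 1986 × 0.949 = 1885
60–74: 12055 × 0.939 = 11320
75+: 4904 × 0.959 + 9111 × 0.307 = 4703 + 2797 = 7500
→ [608, 3743, 1539, 1885, 11320, 7500]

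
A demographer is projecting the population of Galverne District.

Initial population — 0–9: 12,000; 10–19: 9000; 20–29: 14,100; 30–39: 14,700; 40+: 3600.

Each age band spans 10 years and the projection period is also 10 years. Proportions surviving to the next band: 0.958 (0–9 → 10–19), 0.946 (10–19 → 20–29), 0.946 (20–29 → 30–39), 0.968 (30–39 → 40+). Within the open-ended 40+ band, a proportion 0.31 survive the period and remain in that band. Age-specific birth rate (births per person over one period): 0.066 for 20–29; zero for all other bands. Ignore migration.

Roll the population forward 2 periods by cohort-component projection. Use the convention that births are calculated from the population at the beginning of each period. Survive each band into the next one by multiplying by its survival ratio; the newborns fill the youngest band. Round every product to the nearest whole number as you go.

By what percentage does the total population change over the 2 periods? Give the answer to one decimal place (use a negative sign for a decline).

-28.7

Call the groups 1 to 5, youngest first.
— Period 1 —
Births: 14100 × 0.066 = 931
Group 2: 12000 × 0.958 = 11496
Group 3: 9000 × 0.946 = 8514
Group 4: 14100 × 0.946 = 13339
Group 5: 14700 × 0.968 + 3600 × 0.31 = 14230 + 1116 = 15346
Population now: 0–9=931, 10–19=11496, 20–29=8514, 30–39=13339, 40+=15346
— Period 2 —
Births: 8514 × 0.066 = 562
Group 2: 931 × 0.958 = 892
Group 3: 11496 × 0.946 = 10875
Group 4: 8514 × 0.946 = 8054
Group 5: 13339 × 0.968 + 15346 × 0.31 = 12912 + 4757 = 17669
Population now: 0–9=562, 10–19=892, 20–29=10875, 30–39=8054, 40+=17669
Total: 53400 → 38052; change = -15348; percentage change = -28.7%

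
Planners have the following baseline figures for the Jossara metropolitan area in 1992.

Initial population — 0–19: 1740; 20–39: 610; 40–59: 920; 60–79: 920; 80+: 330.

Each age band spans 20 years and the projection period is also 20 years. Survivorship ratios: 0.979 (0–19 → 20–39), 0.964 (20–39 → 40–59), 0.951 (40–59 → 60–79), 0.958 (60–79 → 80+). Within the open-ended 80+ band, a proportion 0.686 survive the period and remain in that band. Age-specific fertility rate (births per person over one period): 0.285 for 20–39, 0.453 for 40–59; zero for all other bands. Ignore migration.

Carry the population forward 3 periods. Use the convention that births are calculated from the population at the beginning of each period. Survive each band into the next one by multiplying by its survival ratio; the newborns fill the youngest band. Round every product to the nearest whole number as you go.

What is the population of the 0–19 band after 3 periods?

— Period 1 —
Births: 610 * 0.285 = 174  |  920 * 0.453 = 417 → 591
20–39: 1740 * 0.979 = 1703
40–59: 610 * 0.964 = 588
60–79: 920 * 0.951 = 875
80+: 920 * 0.958 + 330 * 0.686 = 881 + 226 = 1107
Population now: 0–19=591, 20–39=1703, 40–59=588, 60–79=875, 80+=1107
— Period 2 —
Births: 1703 * 0.285 = 485  |  588 * 0.453 = 266 → 751
20–39: 591 * 0.979 = 579
40–59: 1703 * 0.964 = 1642
60–79: 588 * 0.951 = 559
80+: 875 * 0.958 + 1107 * 0.686 = 838 + 759 = 1597
Population now: 0–19=751, 20–39=579, 40–59=1642, 60–79=559, 80+=1597
— Period 3 —
Births: 579 * 0.285 = 165  |  1642 * 0.453 = 744 → 909
20–39: 751 * 0.979 = 735
40–59: 579 * 0.964 = 558
60–79: 1642 * 0.951 = 1562
80+: 559 * 0.958 + 1597 * 0.686 = 536 + 1096 = 1632
Population now: 0–19=909, 20–39=735, 40–59=558, 60–79=1562, 80+=1632

909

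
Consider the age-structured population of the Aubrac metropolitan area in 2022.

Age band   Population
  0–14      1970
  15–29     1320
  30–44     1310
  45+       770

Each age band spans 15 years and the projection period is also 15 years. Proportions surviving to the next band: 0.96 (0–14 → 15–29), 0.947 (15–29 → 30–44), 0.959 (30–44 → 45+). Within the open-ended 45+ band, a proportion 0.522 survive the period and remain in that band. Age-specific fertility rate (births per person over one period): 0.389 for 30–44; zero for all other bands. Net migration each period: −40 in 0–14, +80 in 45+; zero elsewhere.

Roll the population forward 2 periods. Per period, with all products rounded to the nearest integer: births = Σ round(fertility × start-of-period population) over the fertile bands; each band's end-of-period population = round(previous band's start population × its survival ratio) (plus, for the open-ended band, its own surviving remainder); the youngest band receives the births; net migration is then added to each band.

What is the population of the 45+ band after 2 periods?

2186

Let group 1 be 0–14 through group 4 = 45+.
Period 1.
Births: 1310 × 0.389 = 510
Group 2: 1970 × 0.96 = 1891
Group 3: 1320 × 0.947 = 1250
Group 4: 1310 × 0.959 + 770 × 0.522 = 1256 + 402 = 1658
Net migration: Group 1 − 40 → 470; Group 4 + 80 → 1738
End of period: [470, 1891, 1250, 1738]
Period 2.
Births: 1250 × 0.389 = 486
Group 2: 470 × 0.96 = 451
Group 3: 1891 × 0.947 = 1791
Group 4: 1250 × 0.959 + 1738 × 0.522 = 1199 + 907 = 2106
Net migration: Group 1 − 40 → 446; Group 4 + 80 → 2186
End of period: [446, 451, 1791, 2186]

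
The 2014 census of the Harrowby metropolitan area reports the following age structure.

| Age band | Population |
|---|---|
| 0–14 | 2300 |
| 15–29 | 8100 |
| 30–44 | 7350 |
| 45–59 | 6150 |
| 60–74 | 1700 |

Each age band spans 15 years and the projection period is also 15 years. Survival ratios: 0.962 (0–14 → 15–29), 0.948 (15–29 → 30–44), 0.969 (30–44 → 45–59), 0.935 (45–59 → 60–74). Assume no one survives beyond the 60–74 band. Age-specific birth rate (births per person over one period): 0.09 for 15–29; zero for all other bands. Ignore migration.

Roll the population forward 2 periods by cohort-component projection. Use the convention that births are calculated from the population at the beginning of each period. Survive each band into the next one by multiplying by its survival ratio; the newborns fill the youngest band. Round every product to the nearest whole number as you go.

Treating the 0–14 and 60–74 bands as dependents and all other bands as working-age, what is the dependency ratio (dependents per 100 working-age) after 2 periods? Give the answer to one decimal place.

Numbering the groups 1..5 from youngest to oldest:
After projecting period 1:
Births: 8100 * 0.09 = 729
Group 2: 2300 * 0.962 = 2213
Group 3: 8100 * 0.948 = 7679
Group 4: 7350 * 0.969 = 7122
Group 5: 6150 * 0.935 = 5750
Giving 729 / 2213 / 7679 / 7122 / 5750.
After projecting period 2:
Births: 2213 * 0.09 = 199
Group 2: 729 * 0.962 = 701
Group 3: 2213 * 0.948 = 2098
Group 4: 7679 * 0.969 = 7441
Group 5: 7122 * 0.935 = 6659
Giving 199 / 701 / 2098 / 7441 / 6659.
Dependents (band 0–14 + band 60–74) = 199 + 6659 = 6858; working-age = 10240; ratio = 6858/10240 × 100 = 67.0

67.0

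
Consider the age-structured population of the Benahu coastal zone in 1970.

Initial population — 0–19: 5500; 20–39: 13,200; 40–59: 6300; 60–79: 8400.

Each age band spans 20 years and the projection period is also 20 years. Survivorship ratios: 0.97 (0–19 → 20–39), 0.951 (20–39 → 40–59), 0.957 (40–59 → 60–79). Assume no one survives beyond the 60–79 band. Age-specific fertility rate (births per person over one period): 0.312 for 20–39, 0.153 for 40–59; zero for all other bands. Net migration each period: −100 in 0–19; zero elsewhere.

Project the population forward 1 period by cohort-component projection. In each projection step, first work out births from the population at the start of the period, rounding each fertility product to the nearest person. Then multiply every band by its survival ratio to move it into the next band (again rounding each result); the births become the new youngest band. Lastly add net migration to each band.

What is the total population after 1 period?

28899

After projecting period 1:
Births: 13200 × 0.312 = 4118, 6300 × 0.153 = 964 → total 5082
20–39: 5500 × 0.97 = 5335
40–59: 13200 × 0.951 = 12553
60–79: 6300 × 0.957 = 6029
Net migration: 0–19 − 100 → 4982
→ [4982, 5335, 12553, 6029]
Total after period 1: 4982 + 5335 + 12553 + 6029 = 28899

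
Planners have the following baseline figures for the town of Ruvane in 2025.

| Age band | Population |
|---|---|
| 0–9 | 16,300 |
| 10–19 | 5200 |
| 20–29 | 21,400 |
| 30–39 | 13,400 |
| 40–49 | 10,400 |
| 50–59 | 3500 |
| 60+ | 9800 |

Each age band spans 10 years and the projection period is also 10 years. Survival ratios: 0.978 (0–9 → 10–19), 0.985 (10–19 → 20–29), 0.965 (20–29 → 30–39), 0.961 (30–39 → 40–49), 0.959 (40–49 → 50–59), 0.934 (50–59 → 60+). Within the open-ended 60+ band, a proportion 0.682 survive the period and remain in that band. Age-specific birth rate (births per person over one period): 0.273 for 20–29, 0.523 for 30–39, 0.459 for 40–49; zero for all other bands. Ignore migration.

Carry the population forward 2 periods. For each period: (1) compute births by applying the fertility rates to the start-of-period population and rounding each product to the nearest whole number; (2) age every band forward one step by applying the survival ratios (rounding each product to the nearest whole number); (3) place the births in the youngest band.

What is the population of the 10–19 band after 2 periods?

— Period 1 —
Births: 21400 * 0.273 = 5842  |  13400 * 0.523 = 7008  |  10400 * 0.459 = 4774 — total 17624
10–19: 16300 * 0.978 = 15941
20–29: 5200 * 0.985 = 5122
30–39: 21400 * 0.965 = 20651
40–49: 13400 * 0.961 = 12877
50–59: 10400 * 0.959 = 9974
60+: 3500 * 0.934 + 9800 * 0.682 = 3269 + 6684 = 9953
→ [17624, 15941, 5122, 20651, 12877, 9974, 9953]
— Period 2 —
Births: 5122 * 0.273 = 1398  |  20651 * 0.523 = 10800  |  12877 * 0.459 = 5911 — total 18109
10–19: 17624 * 0.978 = 17236
20–29: 15941 * 0.985 = 15702
30–39: 5122 * 0.965 = 4943
40–49: 20651 * 0.961 = 19846
50–59: 12877 * 0.959 = 12349
60+: 9974 * 0.934 + 9953 * 0.682 = 9316 + 6788 = 16104
→ [18109, 17236, 15702, 4943, 19846, 12349, 16104]

17236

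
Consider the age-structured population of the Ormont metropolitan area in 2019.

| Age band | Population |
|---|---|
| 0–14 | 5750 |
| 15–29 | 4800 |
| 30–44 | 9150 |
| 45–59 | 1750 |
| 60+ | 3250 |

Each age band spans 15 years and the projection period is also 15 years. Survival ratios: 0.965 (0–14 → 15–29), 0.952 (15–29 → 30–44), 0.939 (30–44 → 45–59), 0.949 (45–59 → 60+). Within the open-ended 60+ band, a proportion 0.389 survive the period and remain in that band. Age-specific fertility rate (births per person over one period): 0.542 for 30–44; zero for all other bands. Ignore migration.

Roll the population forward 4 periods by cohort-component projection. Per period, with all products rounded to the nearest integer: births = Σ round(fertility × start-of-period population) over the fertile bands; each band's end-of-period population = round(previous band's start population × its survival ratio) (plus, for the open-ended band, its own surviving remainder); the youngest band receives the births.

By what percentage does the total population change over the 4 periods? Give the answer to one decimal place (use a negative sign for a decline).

-21.1

— Period 1 —
Births: 9150 × 0.542 = 4959
15–29: 5750 × 0.965 = 5549
30–44: 4800 × 0.952 = 4570
45–59: 9150 × 0.939 = 8592
60+: 1750 × 0.949 + 3250 × 0.389 = 1661 + 1264 = 2925
End of period: [4959, 5549, 4570, 8592, 2925]
— Period 2 —
Births: 4570 × 0.542 = 2477
15–29: 4959 × 0.965 = 4785
30–44: 5549 × 0.952 = 5283
45–59: 4570 × 0.939 = 4291
60+: 8592 × 0.949 + 2925 × 0.389 = 8154 + 1138 = 9292
End of period: [2477, 4785, 5283, 4291, 9292]
— Period 3 —
Births: 5283 × 0.542 = 2863
15–29: 2477 × 0.965 = 2390
30–44: 4785 × 0.952 = 4555
45–59: 5283 × 0.939 = 4961
60+: 4291 × 0.949 + 9292 × 0.389 = 4072 + 3615 = 7687
End of period: [2863, 2390, 4555, 4961, 7687]
— Period 4 —
Births: 4555 × 0.542 = 2469
15–29: 2863 × 0.965 = 2763
30–44: 2390 × 0.952 = 2275
45–59: 4555 × 0.939 = 4277
60+: 4961 × 0.949 + 7687 × 0.389 = 4708 + 2990 = 7698
End of period: [2469, 2763, 2275, 4277, 7698]
Total: 24700 → 19482; change = -5218; percentage change = -21.1%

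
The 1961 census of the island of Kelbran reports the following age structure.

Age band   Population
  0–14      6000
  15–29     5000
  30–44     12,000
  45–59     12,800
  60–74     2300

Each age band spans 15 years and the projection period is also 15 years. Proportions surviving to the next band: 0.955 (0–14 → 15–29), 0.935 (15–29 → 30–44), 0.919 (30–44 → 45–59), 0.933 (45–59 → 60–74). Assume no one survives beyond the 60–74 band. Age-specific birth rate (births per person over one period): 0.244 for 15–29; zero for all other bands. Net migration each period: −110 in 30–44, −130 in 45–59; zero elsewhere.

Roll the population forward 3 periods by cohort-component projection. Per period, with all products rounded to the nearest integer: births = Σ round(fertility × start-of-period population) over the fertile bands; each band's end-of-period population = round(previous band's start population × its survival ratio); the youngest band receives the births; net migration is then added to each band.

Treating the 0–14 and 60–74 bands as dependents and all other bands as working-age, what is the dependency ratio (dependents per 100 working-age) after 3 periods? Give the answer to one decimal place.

Let group 1 be 0–14 through group 5 = 60–74.
— Period 1 —
Births: 5000 * 0.244 = 1220
Group 2: 6000 * 0.955 = 5730
Group 3: 5000 * 0.935 = 4675
Group 4: 12000 * 0.919 = 11028
Group 5: 12800 * 0.933 = 11942
Net migration: Group 3 − 110 → 4565; Group 4 − 130 → 10898
Giving 1220 / 5730 / 4565 / 10898 / 11942.
— Period 2 —
Births: 5730 * 0.244 = 1398
Group 2: 1220 * 0.955 = 1165
Group 3: 5730 * 0.935 = 5358
Group 4: 4565 * 0.919 = 4195
Group 5: 10898 * 0.933 = 10168
Net migration: Group 3 − 110 → 5248; Group 4 − 130 → 4065
Giving 1398 / 1165 / 5248 / 4065 / 10168.
— Period 3 —
Births: 1165 * 0.244 = 284
Group 2: 1398 * 0.955 = 1335
Group 3: 1165 * 0.935 = 1089
Group 4: 5248 * 0.919 = 4823
Group 5: 4065 * 0.933 = 3793
Net migration: Group 3 − 110 → 979; Group 4 − 130 → 4693
Giving 284 / 1335 / 979 / 4693 / 3793.
Dependents (band 0–14 + band 60–74) = 284 + 3793 = 4077; working-age = 7007; ratio = 4077/7007 × 100 = 58.2

58.2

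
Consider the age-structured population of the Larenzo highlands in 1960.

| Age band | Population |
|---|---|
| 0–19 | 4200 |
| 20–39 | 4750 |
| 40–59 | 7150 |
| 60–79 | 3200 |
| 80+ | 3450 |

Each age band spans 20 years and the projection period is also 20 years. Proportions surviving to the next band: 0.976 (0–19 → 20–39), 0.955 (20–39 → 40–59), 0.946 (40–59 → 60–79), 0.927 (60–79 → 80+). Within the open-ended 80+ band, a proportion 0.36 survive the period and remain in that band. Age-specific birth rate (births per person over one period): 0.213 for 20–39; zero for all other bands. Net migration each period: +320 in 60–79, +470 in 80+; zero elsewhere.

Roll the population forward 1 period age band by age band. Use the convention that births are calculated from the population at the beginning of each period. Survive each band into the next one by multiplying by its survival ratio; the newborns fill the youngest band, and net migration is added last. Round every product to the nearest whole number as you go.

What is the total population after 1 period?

Let group 1 be 0–19 through group 5 = 80+.
After projecting period 1:
Births: 4750 × 0.213 = 1012
Group 2: 4200 × 0.976 = 4099
Group 3: 4750 × 0.955 = 4536
Group 4: 7150 × 0.946 = 6764
Group 5: 3200 × 0.927 + 3450 × 0.36 = 2966 + 1242 = 4208
Net migration: Group 4 + 320 → 7084; Group 5 + 470 → 4678
Population now: 0–19=1012, 20–39=4099, 40–59=4536, 60–79=7084, 80+=4678
Total after period 1: 1012 + 4099 + 4536 + 7084 + 4678 = 21409

21409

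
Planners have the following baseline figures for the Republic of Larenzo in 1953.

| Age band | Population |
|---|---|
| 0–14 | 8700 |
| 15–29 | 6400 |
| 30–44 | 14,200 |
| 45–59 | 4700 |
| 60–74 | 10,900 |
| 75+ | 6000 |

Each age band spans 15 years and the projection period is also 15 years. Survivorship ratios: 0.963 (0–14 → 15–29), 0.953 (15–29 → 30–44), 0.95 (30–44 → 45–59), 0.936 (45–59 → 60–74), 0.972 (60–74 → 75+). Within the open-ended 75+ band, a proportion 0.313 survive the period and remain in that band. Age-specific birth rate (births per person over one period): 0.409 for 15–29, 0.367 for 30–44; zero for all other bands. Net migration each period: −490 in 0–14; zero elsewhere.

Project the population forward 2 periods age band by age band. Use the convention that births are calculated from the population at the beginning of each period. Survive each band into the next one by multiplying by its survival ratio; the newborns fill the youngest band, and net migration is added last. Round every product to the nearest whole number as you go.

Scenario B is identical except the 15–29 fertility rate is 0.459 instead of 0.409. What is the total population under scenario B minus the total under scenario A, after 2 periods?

728

(Groups numbered youngest = 1 to oldest = 6.)
After projecting period 1:
Births: 6400 × 0.409 = 2618  |  14200 × 0.367 = 5211 — total 7829
Group 2: 8700 × 0.963 = 8378
Group 3: 6400 × 0.953 = 6099
Group 4: 14200 × 0.95 = 13490
Group 5: 4700 × 0.936 = 4399
Group 6: 10900 × 0.972 + 6000 × 0.313 = 10595 + 1878 = 12473
Net migration: Group 1 − 490 → 7339
Giving 7339 / 8378 / 6099 / 13490 / 4399 / 12473.
After projecting period 2:
Births: 8378 × 0.409 = 3427  |  6099 × 0.367 = 2238 — total 5665
Group 2: 7339 × 0.963 = 7067
Group 3: 8378 × 0.953 = 7984
Group 4: 6099 × 0.95 = 5794
Group 5: 13490 × 0.936 = 12627
Group 6: 4399 × 0.972 + 12473 × 0.313 = 4276 + 3904 = 8180
Net migration: Group 1 − 490 → 5175
Giving 5175 / 7067 / 7984 / 5794 / 12627 / 8180.
Scenario A total after 2 periods: 46827
Scenario B projection —
After projecting period 1:
Births: 6400 × 0.459 = 2938  |  14200 × 0.367 = 5211 — total 8149
Group 2: 8700 × 0.963 = 8378
Group 3: 6400 × 0.953 = 6099
Group 4: 14200 × 0.95 = 13490
Group 5: 4700 × 0.936 = 4399
Group 6: 10900 × 0.972 + 6000 × 0.313 = 10595 + 1878 = 12473
Net migration: Group 1 − 490 → 7659
Giving 7659 / 8378 / 6099 / 13490 / 4399 / 12473.
After projecting period 2:
Births: 8378 × 0.459 = 3846  |  6099 × 0.367 = 2238 — total 6084
Group 2: 7659 × 0.963 = 7376
Group 3: 8378 × 0.953 = 7984
Group 4: 6099 × 0.95 = 5794
Group 5: 13490 × 0.936 = 12627
Group 6: 4399 × 0.972 + 12473 × 0.313 = 4276 + 3904 = 8180
Net migration: Group 1 − 490 → 5594
Giving 5594 / 7376 / 7984 / 5794 / 12627 / 8180.
Scenario B total after 2 periods: 47555
Difference B − A = 47555 − 46827 = 728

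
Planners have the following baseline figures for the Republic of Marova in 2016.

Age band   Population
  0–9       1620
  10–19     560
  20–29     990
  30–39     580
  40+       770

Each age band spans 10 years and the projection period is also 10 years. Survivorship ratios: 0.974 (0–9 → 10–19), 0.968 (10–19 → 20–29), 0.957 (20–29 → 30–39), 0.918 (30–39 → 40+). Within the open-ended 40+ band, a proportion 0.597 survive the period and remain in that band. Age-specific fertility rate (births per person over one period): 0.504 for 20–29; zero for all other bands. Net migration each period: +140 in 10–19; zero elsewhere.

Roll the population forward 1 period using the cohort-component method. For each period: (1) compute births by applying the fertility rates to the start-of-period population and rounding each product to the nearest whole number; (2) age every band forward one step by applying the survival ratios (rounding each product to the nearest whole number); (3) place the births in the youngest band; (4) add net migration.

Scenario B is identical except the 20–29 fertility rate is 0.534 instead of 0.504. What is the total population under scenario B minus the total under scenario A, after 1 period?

30

Numbering the bands 1..5 from youngest to oldest:
[period 1]
Births: 990 × 0.504 = 499
Band 2: 1620 × 0.974 = 1578
Band 3: 560 × 0.968 = 542
Band 4: 990 × 0.957 = 947
Band 5: 580 × 0.918 + 770 × 0.597 = 532 + 460 = 992
Net migration: Band 2 + 140 → 1718
→ [499, 1718, 542, 947, 992]
Scenario A total after 1 period: 4698
Scenario B projection —
[period 1]
Births: 990 × 0.534 = 529
Band 2: 1620 × 0.974 = 1578
Band 3: 560 × 0.968 = 542
Band 4: 990 × 0.957 = 947
Band 5: 580 × 0.918 + 770 × 0.597 = 532 + 460 = 992
Net migration: Band 2 + 140 → 1718
→ [529, 1718, 542, 947, 992]
Scenario B total after 1 period: 4728
Difference B − A = 4728 − 4698 = 30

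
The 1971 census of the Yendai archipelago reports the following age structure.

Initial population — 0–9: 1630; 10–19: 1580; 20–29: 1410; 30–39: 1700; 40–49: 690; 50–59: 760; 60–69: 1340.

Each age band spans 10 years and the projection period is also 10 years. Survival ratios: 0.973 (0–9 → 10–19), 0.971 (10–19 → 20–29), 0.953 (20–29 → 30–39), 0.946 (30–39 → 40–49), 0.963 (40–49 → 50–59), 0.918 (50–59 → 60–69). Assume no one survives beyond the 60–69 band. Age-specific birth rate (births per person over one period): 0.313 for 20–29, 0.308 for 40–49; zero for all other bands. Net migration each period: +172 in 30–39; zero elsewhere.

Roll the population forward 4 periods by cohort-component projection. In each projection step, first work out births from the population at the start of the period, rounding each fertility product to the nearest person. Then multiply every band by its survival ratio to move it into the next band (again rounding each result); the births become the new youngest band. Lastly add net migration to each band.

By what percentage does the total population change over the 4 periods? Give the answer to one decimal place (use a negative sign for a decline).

-17.0

After projecting period 1:
Births: 1410 * 0.313 = 441 ; 690 * 0.308 = 213 → 654
10–19: 1630 * 0.973 = 1586
20–29: 1580 * 0.971 = 1534
30–39: 1410 * 0.953 = 1344
40–49: 1700 * 0.946 = 1608
50–59: 690 * 0.963 = 664
60–69: 760 * 0.918 = 698
Net migration: 30–39 + 172 → 1516
→ [654, 1586, 1534, 1516, 1608, 664, 698]
After projecting period 2:
Births: 1534 * 0.313 = 480 ; 1608 * 0.308 = 495 → 975
10–19: 654 * 0.973 = 636
20–29: 1586 * 0.971 = 1540
30–39: 1534 * 0.953 = 1462
40–49: 1516 * 0.946 = 1434
50–59: 1608 * 0.963 = 1549
60–69: 664 * 0.918 = 610
Net migration: 30–39 + 172 → 1634
→ [975, 636, 1540, 1634, 1434, 1549, 610]
After projecting period 3:
Births: 1540 * 0.313 = 482 ; 1434 * 0.308 = 442 → 924
10–19: 975 * 0.973 = 949
20–29: 636 * 0.971 = 618
30–39: 1540 * 0.953 = 1468
40–49: 1634 * 0.946 = 1546
50–59: 1434 * 0.963 = 1381
60–69: 1549 * 0.918 = 1422
Net migration: 30–39 + 172 → 1640
→ [924, 949, 618, 1640, 1546, 1381, 1422]
After projecting period 4:
Births: 618 * 0.313 = 193 ; 1546 * 0.308 = 476 → 669
10–19: 924 * 0.973 = 899
20–29: 949 * 0.971 = 921
30–39: 618 * 0.953 = 589
40–49: 1640 * 0.946 = 1551
50–59: 1546 * 0.963 = 1489
60–69: 1381 * 0.918 = 1268
Net migration: 30–39 + 172 → 761
→ [669, 899, 921, 761, 1551, 1489, 1268]
Total: 9110 → 7558; change = -1552; percentage change = -17.0%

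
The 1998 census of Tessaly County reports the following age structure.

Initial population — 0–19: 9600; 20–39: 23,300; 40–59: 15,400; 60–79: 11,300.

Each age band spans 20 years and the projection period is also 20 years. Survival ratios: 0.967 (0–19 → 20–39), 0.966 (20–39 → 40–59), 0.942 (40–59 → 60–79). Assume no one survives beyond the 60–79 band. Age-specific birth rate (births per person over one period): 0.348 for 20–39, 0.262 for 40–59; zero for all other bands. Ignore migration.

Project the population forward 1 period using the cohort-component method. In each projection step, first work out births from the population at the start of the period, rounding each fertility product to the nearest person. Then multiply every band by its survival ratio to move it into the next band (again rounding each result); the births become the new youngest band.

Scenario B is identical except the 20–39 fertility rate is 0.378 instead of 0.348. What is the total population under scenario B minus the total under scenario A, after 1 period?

Period 1.
Births: 23300 × 0.348 = 8108  |  15400 × 0.262 = 4035 ⇒ total 12143
20–39: 9600 × 0.967 = 9283
40–59: 23300 × 0.966 = 22508
60–79: 15400 × 0.942 = 14507
End of period: [12143, 9283, 22508, 14507]
Scenario A total after 1 period: 58441
Scenario B projection —
Period 1.
Births: 23300 × 0.378 = 8807  |  15400 × 0.262 = 4035 ⇒ total 12842
20–39: 9600 × 0.967 = 9283
40–59: 23300 × 0.966 = 22508
60–79: 15400 × 0.942 = 14507
End of period: [12842, 9283, 22508, 14507]
Scenario B total after 1 period: 59140
Difference B − A = 59140 − 58441 = 699

699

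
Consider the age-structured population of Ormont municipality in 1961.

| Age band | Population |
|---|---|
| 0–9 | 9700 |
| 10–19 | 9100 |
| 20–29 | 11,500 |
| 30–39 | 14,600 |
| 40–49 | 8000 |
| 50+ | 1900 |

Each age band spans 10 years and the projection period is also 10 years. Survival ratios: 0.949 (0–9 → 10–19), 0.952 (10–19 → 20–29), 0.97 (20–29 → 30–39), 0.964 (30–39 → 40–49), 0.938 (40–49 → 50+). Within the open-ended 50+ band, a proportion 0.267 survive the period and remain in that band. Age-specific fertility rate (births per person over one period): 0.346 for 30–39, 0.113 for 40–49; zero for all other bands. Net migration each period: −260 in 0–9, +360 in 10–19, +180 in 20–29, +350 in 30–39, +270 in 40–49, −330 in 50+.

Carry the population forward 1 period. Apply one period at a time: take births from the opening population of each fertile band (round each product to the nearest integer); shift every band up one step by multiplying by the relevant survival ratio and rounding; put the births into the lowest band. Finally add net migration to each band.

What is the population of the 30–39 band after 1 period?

11505

Call the groups 1 to 6, youngest first.
Period 1.
Births: 14600 × 0.346 = 5052  |  8000 × 0.113 = 904 — total 5956
Group 2: 9700 × 0.949 = 9205
Group 3: 9100 × 0.952 = 8663
Group 4: 11500 × 0.97 = 11155
Group 5: 14600 × 0.964 = 14074
Group 6: 8000 × 0.938 + 1900 × 0.267 = 7504 + 507 = 8011
Net migration: Group 1 − 260 → 5696; Group 2 + 360 → 9565; Group 3 + 180 → 8843; Group 4 + 350 → 11505; Group 5 + 270 → 14344; Group 6 − 330 → 7681
End of period: [5696, 9565, 8843, 11505, 14344, 7681]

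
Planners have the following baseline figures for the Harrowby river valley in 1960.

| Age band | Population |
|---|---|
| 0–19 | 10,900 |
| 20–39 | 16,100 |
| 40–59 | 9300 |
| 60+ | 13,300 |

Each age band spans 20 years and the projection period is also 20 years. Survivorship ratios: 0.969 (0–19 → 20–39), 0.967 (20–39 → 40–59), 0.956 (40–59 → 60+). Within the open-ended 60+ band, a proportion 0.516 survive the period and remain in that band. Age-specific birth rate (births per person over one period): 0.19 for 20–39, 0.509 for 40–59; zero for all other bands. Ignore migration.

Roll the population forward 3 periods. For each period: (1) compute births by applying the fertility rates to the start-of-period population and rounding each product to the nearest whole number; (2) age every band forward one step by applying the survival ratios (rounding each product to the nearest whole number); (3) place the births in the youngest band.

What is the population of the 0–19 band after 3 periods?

Numbering the bands 1..4 from youngest to oldest:
Period 1:
Births: 16100 × 0.19 = 3059, 9300 × 0.509 = 4734 — total 7793
Band 2: 10900 × 0.969 = 10562
Band 3: 16100 × 0.967 = 15569
Band 4: 9300 × 0.956 + 13300 × 0.516 = 8891 + 6863 = 15754
Giving 7793 / 10562 / 15569 / 15754.
Period 2:
Births: 10562 × 0.19 = 2007, 15569 × 0.509 = 7925 — total 9932
Band 2: 7793 × 0.969 = 7551
Band 3: 10562 × 0.967 = 10213
Band 4: 15569 × 0.956 + 15754 × 0.516 = 14884 + 8129 = 23013
Giving 9932 / 7551 / 10213 / 23013.
Period 3:
Births: 7551 × 0.19 = 1435, 10213 × 0.509 = 5198 — total 6633
Band 2: 9932 × 0.969 = 9624
Band 3: 7551 × 0.967 = 7302
Band 4: 10213 × 0.956 + 23013 × 0.516 = 9764 + 11875 = 21639
Giving 6633 / 9624 / 7302 / 21639.

6633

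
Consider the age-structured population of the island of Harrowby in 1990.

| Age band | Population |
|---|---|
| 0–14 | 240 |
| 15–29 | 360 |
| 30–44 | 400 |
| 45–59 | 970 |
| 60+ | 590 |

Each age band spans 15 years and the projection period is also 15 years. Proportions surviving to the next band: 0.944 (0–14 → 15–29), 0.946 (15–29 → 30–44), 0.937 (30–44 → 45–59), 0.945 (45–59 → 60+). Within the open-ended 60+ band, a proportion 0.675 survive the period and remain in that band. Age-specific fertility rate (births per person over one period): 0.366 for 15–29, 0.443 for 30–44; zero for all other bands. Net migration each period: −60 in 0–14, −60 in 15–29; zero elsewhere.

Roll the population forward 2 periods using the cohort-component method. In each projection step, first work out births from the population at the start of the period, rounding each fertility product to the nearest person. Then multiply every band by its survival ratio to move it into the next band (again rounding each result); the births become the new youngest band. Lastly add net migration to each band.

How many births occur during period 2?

— Period 1 —
Births: 360 × 0.366 = 132 ; 400 × 0.443 = 177 → 309
15–29: 240 × 0.944 = 227
30–44: 360 × 0.946 = 341
45–59: 400 × 0.937 = 375
60+: 970 × 0.945 + 590 × 0.675 = 917 + 398 = 1315
Net migration: 0–14 − 60 → 249; 15–29 − 60 → 167
→ [249, 167, 341, 375, 1315]
— Period 2 —
Births: 167 × 0.366 = 61 ; 341 × 0.443 = 151 → 212
15–29: 249 × 0.944 = 235
30–44: 167 × 0.946 = 158
45–59: 341 × 0.937 = 320
60+: 375 × 0.945 + 1315 × 0.675 = 354 + 888 = 1242
Net migration: 0–14 − 60 → 152; 15–29 − 60 → 175
→ [152, 175, 158, 320, 1242]

212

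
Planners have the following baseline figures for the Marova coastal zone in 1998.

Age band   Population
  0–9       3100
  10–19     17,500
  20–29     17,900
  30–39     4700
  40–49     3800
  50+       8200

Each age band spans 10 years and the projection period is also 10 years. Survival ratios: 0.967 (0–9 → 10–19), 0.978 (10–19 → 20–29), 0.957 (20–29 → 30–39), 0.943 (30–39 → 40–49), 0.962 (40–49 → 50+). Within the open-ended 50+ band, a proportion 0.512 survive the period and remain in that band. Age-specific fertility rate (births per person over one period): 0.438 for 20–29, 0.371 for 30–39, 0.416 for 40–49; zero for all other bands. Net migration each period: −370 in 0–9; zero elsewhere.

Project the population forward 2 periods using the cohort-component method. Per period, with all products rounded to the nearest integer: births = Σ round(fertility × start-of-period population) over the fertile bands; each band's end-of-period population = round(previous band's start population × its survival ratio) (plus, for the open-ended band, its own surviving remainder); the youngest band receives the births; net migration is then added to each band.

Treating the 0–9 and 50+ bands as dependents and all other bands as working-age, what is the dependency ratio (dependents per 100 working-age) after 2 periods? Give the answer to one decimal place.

51.4

Call the groups 1 to 6, youngest first.
Period 1:
Births: 17900 * 0.438 = 7840 ; 4700 * 0.371 = 1744 ; 3800 * 0.416 = 1581 — total 11165
Group 2: 3100 * 0.967 = 2998
Group 3: 17500 * 0.978 = 17115
Group 4: 17900 * 0.957 = 17130
Group 5: 4700 * 0.943 = 4432
Group 6: 3800 * 0.962 + 8200 * 0.512 = 3656 + 4198 = 7854
Net migration: Group 1 − 370 → 10795
Giving 10795 / 2998 / 17115 / 17130 / 4432 / 7854.
Period 2:
Births: 17115 * 0.438 = 7496 ; 17130 * 0.371 = 6355 ; 4432 * 0.416 = 1844 — total 15695
Group 2: 10795 * 0.967 = 10439
Group 3: 2998 * 0.978 = 2932
Group 4: 17115 * 0.957 = 16379
Group 5: 17130 * 0.943 = 16154
Group 6: 4432 * 0.962 + 7854 * 0.512 = 4264 + 4021 = 8285
Net migration: Group 1 − 370 → 15325
Giving 15325 / 10439 / 2932 / 16379 / 16154 / 8285.
Dependents (band 0–9 + band 50+) = 15325 + 8285 = 23610; working-age = 45904; ratio = 23610/45904 × 100 = 51.4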